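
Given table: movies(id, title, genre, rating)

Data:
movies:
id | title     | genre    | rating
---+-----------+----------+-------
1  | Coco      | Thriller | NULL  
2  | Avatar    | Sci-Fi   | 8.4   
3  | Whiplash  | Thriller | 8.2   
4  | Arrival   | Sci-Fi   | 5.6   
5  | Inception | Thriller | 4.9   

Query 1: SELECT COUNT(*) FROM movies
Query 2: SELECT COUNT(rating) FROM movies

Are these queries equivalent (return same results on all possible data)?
No, not equivalent

Query 1 returns: [(5,)]
Query 2 returns: [(4,)]

Reason: COUNT(*) includes NULLs, COUNT(column) excludes them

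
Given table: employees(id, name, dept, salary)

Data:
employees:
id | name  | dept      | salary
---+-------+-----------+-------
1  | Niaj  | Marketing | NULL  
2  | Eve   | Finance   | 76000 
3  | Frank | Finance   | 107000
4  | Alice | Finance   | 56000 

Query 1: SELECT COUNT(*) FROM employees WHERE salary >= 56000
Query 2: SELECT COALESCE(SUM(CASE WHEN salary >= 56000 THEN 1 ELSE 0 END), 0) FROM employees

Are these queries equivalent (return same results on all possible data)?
Yes, equivalent

Both queries return: [(3,)]

Reason: COUNT with WHERE vs conditional SUM (COALESCE handles empty-table NULL)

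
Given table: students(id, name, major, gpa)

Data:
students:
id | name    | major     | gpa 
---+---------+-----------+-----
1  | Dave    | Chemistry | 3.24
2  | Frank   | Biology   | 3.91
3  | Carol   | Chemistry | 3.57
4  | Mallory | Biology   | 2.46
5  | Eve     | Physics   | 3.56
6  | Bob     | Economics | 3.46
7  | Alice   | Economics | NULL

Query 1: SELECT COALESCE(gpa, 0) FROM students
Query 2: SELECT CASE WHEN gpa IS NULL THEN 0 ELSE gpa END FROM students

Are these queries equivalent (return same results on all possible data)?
Yes, equivalent

Both queries return: [(0,), (2.46,), (3.24,), (3.46,), (3.56,), (3.57,), (3.91,)]

Reason: COALESCE vs CASE for NULL handling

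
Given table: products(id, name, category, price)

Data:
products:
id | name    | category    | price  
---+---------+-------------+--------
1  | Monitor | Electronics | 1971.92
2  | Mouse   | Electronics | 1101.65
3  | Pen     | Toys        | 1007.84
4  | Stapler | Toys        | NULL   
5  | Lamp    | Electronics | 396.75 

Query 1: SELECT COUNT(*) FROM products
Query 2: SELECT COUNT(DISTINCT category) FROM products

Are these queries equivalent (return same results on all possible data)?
No, not equivalent

Query 1 returns: [(5,)]
Query 2 returns: [(2,)]

Reason: COUNT(*) counts rows, COUNT(DISTINCT category) counts unique categorys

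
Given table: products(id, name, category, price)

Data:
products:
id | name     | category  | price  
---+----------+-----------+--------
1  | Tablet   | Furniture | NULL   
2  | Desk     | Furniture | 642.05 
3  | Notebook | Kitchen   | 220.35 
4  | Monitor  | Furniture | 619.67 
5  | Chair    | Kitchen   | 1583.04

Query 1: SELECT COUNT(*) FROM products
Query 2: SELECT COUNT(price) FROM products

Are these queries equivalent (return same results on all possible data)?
No, not equivalent

Query 1 returns: [(5,)]
Query 2 returns: [(4,)]

Reason: COUNT(*) includes NULLs, COUNT(column) excludes them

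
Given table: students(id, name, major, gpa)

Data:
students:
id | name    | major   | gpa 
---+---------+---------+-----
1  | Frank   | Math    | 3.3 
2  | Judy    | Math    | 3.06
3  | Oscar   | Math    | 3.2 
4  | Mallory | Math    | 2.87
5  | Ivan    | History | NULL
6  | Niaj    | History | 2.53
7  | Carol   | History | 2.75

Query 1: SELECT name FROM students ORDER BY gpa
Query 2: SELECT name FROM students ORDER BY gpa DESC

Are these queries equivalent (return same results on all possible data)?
No, not equivalent

Query 1 returns: [('Ivan',), ('Niaj',), ('Carol',), ('Mallory',), ('Judy',), ('Oscar',), ('Frank',)]
Query 2 returns: [('Frank',), ('Oscar',), ('Judy',), ('Mallory',), ('Carol',), ('Niaj',), ('Ivan',)]

Reason: ASC vs DESC gives opposite ordering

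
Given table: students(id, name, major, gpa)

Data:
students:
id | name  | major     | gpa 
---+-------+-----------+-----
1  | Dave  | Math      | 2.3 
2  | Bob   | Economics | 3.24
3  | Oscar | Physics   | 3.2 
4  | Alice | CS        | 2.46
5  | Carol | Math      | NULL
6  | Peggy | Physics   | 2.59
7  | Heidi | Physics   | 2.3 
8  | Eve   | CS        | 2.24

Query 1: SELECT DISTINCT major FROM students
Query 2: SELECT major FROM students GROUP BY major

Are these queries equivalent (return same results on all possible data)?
Yes, equivalent

Both queries return: [('CS',), ('Economics',), ('Math',), ('Physics',)]

Reason: Both get unique majors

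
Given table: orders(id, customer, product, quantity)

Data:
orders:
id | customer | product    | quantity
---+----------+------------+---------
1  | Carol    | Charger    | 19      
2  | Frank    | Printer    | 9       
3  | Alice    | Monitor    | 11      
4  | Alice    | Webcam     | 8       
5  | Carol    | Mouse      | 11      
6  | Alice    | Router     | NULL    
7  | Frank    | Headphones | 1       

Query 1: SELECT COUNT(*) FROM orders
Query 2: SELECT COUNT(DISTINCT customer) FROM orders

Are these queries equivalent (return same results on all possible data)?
No, not equivalent

Query 1 returns: [(7,)]
Query 2 returns: [(3,)]

Reason: COUNT(*) counts rows, COUNT(DISTINCT customer) counts unique customers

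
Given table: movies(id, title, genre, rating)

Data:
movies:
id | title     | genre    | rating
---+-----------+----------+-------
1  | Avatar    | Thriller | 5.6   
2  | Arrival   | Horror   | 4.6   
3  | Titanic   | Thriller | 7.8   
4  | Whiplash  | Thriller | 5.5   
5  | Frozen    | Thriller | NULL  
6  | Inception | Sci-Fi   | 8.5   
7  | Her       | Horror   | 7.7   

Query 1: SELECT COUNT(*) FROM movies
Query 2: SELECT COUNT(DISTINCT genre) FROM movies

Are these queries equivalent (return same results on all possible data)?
No, not equivalent

Query 1 returns: [(7,)]
Query 2 returns: [(3,)]

Reason: COUNT(*) counts rows, COUNT(DISTINCT genre) counts unique genres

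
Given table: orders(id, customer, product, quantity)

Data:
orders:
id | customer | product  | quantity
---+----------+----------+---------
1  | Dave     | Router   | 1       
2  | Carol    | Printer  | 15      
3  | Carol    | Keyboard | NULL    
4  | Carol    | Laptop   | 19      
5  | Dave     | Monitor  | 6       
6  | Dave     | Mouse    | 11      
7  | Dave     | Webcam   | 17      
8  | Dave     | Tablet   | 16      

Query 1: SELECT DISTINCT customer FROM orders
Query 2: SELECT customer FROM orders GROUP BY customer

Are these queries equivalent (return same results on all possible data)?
Yes, equivalent

Both queries return: [('Carol',), ('Dave',)]

Reason: Both get unique customers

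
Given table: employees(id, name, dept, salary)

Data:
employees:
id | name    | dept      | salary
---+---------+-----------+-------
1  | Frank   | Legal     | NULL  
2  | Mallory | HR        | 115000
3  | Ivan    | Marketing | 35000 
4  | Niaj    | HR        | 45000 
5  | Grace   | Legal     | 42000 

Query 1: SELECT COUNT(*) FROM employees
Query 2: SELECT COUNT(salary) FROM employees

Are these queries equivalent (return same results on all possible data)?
No, not equivalent

Query 1 returns: [(5,)]
Query 2 returns: [(4,)]

Reason: COUNT(*) includes NULLs, COUNT(column) excludes them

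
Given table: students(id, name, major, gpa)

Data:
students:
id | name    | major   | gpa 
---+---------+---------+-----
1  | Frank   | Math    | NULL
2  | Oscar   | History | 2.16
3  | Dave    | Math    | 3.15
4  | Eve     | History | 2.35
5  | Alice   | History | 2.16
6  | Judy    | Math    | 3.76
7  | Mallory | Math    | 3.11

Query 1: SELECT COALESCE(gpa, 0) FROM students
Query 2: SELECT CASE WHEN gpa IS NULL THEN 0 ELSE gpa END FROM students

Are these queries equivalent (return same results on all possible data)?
Yes, equivalent

Both queries return: [(0,), (2.16,), (2.16,), (2.35,), (3.11,), (3.15,), (3.76,)]

Reason: COALESCE vs CASE for NULL handling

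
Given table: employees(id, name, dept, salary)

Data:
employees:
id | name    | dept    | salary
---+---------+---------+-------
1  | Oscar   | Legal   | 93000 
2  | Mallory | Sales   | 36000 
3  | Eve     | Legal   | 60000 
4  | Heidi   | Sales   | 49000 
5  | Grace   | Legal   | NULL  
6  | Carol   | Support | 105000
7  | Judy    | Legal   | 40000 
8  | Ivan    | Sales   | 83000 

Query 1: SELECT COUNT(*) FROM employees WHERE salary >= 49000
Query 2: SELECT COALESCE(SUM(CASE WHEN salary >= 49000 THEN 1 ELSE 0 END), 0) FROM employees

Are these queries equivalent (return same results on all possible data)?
Yes, equivalent

Both queries return: [(5,)]

Reason: COUNT with WHERE vs conditional SUM (COALESCE handles empty-table NULL)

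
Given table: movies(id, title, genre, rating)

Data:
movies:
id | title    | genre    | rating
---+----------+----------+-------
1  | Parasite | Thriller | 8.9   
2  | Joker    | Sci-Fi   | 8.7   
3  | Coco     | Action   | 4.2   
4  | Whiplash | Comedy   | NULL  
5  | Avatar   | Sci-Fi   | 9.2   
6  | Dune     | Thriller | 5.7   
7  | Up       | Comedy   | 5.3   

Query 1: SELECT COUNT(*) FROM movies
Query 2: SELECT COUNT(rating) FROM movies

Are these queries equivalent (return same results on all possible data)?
No, not equivalent

Query 1 returns: [(7,)]
Query 2 returns: [(6,)]

Reason: COUNT(*) includes NULLs, COUNT(column) excludes them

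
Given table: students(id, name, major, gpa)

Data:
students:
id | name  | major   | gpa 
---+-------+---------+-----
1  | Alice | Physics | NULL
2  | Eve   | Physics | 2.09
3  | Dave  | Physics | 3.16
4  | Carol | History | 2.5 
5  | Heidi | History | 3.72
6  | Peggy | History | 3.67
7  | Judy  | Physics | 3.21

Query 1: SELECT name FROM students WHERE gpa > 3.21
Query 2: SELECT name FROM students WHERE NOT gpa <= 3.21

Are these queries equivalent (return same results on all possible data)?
Yes, equivalent

Both queries return: [('Heidi',), ('Peggy',)]

Reason: Both filter gpa > 3.21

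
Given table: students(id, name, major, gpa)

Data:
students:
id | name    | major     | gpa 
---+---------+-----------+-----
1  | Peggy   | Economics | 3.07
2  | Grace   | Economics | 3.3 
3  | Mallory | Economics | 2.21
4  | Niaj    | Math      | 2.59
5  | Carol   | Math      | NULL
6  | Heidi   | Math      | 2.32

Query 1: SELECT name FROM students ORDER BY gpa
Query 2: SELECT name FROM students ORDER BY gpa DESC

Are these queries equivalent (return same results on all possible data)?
No, not equivalent

Query 1 returns: [('Carol',), ('Mallory',), ('Heidi',), ('Niaj',), ('Peggy',), ('Grace',)]
Query 2 returns: [('Grace',), ('Peggy',), ('Niaj',), ('Heidi',), ('Mallory',), ('Carol',)]

Reason: ASC vs DESC gives opposite ordering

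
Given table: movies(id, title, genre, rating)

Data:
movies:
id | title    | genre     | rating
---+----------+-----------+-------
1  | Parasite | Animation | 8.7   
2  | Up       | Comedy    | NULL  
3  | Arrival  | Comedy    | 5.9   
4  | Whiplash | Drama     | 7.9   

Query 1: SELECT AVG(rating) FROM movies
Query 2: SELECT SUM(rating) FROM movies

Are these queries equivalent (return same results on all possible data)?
No, not equivalent

Query 1 returns: [(7.5,)]
Query 2 returns: [(22.5,)]

Reason: AVG vs SUM give different aggregate values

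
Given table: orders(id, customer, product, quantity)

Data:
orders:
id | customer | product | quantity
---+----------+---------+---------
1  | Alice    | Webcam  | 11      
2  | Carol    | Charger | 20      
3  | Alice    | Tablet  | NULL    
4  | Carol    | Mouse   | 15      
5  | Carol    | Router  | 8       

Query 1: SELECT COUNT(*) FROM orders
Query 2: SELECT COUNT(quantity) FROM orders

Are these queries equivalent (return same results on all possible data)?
No, not equivalent

Query 1 returns: [(5,)]
Query 2 returns: [(4,)]

Reason: COUNT(*) includes NULLs, COUNT(column) excludes them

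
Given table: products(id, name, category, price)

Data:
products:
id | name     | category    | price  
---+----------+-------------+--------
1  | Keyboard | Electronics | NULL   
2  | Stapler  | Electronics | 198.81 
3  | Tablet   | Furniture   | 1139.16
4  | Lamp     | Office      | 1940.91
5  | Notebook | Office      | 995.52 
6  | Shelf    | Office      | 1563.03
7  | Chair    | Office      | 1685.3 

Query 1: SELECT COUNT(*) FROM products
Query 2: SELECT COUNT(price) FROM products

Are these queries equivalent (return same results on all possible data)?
No, not equivalent

Query 1 returns: [(7,)]
Query 2 returns: [(6,)]

Reason: COUNT(*) includes NULLs, COUNT(column) excludes them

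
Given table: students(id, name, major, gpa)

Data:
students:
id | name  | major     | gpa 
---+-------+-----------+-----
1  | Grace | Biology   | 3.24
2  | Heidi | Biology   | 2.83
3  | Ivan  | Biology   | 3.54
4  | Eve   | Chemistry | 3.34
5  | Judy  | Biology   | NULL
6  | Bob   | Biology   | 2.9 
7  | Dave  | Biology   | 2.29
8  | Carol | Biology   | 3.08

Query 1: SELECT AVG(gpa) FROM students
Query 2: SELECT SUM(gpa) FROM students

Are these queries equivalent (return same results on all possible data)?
No, not equivalent

Query 1 returns: [(3.031428571428571,)]
Query 2 returns: [(21.22,)]

Reason: AVG vs SUM give different aggregate values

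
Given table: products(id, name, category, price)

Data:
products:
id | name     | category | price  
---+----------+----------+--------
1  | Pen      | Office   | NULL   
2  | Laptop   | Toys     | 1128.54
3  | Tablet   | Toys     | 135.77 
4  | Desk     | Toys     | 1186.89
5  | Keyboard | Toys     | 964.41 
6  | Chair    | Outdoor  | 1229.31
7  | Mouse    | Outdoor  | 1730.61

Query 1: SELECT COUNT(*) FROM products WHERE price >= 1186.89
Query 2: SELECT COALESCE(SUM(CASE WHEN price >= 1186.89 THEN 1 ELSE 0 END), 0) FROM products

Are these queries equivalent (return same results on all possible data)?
Yes, equivalent

Both queries return: [(3,)]

Reason: COUNT with WHERE vs conditional SUM (COALESCE handles empty-table NULL)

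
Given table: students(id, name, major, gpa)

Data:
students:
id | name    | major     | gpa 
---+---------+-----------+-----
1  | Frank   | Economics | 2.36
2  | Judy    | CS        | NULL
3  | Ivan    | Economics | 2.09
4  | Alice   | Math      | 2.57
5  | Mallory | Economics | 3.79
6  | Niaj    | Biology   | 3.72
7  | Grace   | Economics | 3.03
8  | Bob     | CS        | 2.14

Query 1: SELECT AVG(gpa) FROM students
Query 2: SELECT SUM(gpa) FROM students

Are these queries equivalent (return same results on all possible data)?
No, not equivalent

Query 1 returns: [(2.814285714285714,)]
Query 2 returns: [(19.7,)]

Reason: AVG vs SUM give different aggregate values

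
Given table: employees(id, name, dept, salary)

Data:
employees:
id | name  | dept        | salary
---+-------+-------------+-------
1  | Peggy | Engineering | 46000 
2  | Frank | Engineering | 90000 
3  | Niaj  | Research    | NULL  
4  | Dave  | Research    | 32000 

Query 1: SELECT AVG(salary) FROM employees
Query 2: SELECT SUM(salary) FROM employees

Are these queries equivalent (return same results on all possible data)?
No, not equivalent

Query 1 returns: [(56000.0,)]
Query 2 returns: [(168000,)]

Reason: AVG vs SUM give different aggregate values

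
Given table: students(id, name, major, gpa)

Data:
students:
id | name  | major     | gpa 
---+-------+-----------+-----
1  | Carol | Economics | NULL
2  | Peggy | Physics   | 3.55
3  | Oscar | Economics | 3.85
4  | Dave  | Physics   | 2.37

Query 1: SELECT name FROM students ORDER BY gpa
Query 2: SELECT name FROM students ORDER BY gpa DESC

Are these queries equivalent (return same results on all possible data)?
No, not equivalent

Query 1 returns: [('Carol',), ('Dave',), ('Peggy',), ('Oscar',)]
Query 2 returns: [('Oscar',), ('Peggy',), ('Dave',), ('Carol',)]

Reason: ASC vs DESC gives opposite ordering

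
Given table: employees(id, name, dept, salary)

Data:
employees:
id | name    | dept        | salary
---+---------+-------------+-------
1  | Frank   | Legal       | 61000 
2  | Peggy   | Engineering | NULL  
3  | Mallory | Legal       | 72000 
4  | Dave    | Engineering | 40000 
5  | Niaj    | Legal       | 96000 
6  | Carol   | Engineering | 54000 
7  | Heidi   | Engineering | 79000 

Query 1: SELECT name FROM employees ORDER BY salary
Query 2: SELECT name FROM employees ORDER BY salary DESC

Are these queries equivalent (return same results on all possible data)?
No, not equivalent

Query 1 returns: [('Peggy',), ('Dave',), ('Carol',), ('Frank',), ('Mallory',), ('Heidi',), ('Niaj',)]
Query 2 returns: [('Niaj',), ('Heidi',), ('Mallory',), ('Frank',), ('Carol',), ('Dave',), ('Peggy',)]

Reason: ASC vs DESC gives opposite ordering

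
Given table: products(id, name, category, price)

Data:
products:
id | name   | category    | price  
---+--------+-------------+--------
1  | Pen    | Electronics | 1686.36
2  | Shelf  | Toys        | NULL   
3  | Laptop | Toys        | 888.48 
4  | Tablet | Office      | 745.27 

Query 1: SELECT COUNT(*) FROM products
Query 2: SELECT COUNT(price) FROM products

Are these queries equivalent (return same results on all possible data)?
No, not equivalent

Query 1 returns: [(4,)]
Query 2 returns: [(3,)]

Reason: COUNT(*) includes NULLs, COUNT(column) excludes them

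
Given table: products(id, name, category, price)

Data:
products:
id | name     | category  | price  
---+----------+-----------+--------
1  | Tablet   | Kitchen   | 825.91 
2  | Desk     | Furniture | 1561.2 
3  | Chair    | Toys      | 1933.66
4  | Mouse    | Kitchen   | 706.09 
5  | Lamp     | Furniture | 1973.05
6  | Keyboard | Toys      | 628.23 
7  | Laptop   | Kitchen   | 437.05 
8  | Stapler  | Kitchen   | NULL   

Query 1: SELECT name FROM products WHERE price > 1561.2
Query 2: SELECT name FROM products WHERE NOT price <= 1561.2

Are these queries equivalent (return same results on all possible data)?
Yes, equivalent

Both queries return: [('Chair',), ('Lamp',)]

Reason: Both filter price > 1561.2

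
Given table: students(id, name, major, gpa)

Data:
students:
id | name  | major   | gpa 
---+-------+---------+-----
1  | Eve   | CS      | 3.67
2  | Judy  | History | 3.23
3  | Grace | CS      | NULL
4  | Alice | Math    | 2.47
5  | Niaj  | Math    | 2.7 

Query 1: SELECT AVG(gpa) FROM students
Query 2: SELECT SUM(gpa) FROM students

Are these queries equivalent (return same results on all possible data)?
No, not equivalent

Query 1 returns: [(3.0175,)]
Query 2 returns: [(12.07,)]

Reason: AVG vs SUM give different aggregate values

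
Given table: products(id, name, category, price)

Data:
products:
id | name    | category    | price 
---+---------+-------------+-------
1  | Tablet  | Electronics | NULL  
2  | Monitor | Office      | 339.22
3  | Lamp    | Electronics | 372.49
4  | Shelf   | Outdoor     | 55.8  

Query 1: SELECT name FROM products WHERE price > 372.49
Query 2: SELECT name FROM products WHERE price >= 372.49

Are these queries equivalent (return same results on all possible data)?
No, not equivalent

Query 1 returns: []
Query 2 returns: [('Lamp',)]

Reason: > vs >= gives different results when price = 372.49 exists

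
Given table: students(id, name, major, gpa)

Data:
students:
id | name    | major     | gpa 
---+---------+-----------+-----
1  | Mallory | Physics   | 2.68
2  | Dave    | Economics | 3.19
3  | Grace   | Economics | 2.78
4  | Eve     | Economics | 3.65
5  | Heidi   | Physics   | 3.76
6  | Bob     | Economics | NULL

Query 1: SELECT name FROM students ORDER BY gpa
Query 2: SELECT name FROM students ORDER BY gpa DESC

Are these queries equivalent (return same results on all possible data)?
No, not equivalent

Query 1 returns: [('Bob',), ('Mallory',), ('Grace',), ('Dave',), ('Eve',), ('Heidi',)]
Query 2 returns: [('Heidi',), ('Eve',), ('Dave',), ('Grace',), ('Mallory',), ('Bob',)]

Reason: ASC vs DESC gives opposite ordering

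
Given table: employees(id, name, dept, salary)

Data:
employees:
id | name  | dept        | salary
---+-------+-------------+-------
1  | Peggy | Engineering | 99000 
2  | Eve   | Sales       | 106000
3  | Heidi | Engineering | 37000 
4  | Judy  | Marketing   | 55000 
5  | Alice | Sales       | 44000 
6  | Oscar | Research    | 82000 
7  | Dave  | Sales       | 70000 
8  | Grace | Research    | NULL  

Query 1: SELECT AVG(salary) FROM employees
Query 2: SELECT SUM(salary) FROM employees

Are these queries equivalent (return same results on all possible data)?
No, not equivalent

Query 1 returns: [(70428.57142857143,)]
Query 2 returns: [(493000,)]

Reason: AVG vs SUM give different aggregate values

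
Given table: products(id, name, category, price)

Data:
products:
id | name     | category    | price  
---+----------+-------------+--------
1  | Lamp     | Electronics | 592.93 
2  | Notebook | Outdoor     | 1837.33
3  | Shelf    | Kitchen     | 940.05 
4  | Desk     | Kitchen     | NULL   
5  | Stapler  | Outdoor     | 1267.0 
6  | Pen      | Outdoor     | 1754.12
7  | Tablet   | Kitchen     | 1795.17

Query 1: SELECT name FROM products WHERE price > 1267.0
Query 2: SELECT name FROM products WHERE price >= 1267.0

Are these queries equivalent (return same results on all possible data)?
No, not equivalent

Query 1 returns: [('Notebook',), ('Pen',), ('Tablet',)]
Query 2 returns: [('Notebook',), ('Stapler',), ('Pen',), ('Tablet',)]

Reason: > vs >= gives different results when price = 1267.0 exists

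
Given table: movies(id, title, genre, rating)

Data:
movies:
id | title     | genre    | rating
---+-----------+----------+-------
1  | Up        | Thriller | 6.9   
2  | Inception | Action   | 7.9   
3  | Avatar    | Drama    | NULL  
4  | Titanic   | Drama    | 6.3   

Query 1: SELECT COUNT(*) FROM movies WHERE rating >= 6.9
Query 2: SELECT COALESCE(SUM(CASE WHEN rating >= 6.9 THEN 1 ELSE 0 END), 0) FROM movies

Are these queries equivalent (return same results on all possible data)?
Yes, equivalent

Both queries return: [(2,)]

Reason: COUNT with WHERE vs conditional SUM (COALESCE handles empty-table NULL)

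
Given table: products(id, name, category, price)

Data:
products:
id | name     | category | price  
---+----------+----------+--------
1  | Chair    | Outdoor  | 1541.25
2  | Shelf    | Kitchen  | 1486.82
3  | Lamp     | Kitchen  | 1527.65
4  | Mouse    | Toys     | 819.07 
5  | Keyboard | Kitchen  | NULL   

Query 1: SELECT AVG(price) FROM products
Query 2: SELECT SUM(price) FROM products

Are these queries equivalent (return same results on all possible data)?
No, not equivalent

Query 1 returns: [(1343.6975,)]
Query 2 returns: [(5374.79,)]

Reason: AVG vs SUM give different aggregate values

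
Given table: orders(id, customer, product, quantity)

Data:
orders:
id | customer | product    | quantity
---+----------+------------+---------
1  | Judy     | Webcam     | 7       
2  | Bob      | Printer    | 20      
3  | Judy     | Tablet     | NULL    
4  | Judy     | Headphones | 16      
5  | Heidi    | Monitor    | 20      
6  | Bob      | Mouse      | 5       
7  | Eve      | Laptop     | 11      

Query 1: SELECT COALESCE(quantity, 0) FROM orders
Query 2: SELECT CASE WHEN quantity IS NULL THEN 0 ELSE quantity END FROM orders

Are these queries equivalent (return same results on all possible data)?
Yes, equivalent

Both queries return: [(0,), (5,), (7,), (11,), (16,), (20,), (20,)]

Reason: COALESCE vs CASE for NULL handling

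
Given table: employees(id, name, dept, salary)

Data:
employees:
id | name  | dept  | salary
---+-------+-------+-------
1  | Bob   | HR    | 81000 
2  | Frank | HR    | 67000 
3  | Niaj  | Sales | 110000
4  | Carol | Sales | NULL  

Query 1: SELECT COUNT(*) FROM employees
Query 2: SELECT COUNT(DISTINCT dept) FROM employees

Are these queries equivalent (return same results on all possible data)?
No, not equivalent

Query 1 returns: [(4,)]
Query 2 returns: [(2,)]

Reason: COUNT(*) counts rows, COUNT(DISTINCT dept) counts unique depts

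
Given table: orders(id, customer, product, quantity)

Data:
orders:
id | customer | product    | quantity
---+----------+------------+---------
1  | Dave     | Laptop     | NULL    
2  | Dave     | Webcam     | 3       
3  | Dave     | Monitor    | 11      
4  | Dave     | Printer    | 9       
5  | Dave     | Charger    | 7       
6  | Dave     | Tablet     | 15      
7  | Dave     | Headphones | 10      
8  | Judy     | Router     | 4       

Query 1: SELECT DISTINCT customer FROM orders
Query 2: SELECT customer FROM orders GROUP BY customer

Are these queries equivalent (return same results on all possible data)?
Yes, equivalent

Both queries return: [('Dave',), ('Judy',)]

Reason: Both get unique customers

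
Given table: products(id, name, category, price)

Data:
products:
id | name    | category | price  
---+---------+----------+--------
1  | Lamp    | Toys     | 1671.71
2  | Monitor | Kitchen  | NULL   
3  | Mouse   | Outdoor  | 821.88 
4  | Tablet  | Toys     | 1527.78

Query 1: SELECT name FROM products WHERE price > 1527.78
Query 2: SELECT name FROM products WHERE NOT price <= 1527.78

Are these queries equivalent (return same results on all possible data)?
Yes, equivalent

Both queries return: [('Lamp',)]

Reason: Both filter price > 1527.78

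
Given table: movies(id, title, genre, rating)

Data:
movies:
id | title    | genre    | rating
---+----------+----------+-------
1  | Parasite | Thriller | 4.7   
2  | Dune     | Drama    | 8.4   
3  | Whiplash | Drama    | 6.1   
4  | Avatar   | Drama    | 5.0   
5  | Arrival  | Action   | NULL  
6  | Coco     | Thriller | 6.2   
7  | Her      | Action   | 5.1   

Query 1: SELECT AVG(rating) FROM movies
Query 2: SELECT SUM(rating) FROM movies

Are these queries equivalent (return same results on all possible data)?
No, not equivalent

Query 1 returns: [(5.916666666666667,)]
Query 2 returns: [(35.5,)]

Reason: AVG vs SUM give different aggregate values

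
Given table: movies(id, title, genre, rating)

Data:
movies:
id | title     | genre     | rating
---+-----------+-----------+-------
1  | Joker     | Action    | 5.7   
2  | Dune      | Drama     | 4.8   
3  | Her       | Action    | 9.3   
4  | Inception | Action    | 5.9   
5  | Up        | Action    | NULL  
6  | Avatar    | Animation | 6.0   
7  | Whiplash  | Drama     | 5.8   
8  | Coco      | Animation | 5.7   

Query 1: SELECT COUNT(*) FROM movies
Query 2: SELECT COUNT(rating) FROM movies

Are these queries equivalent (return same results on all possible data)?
No, not equivalent

Query 1 returns: [(8,)]
Query 2 returns: [(7,)]

Reason: COUNT(*) includes NULLs, COUNT(column) excludes them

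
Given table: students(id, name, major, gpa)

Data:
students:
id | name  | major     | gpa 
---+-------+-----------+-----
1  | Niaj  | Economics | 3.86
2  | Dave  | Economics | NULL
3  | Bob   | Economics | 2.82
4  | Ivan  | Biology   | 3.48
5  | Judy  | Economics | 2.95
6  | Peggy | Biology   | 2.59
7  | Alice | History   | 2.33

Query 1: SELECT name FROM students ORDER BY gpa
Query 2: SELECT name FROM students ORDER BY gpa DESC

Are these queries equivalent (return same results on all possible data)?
No, not equivalent

Query 1 returns: [('Dave',), ('Alice',), ('Peggy',), ('Bob',), ('Judy',), ('Ivan',), ('Niaj',)]
Query 2 returns: [('Niaj',), ('Ivan',), ('Judy',), ('Bob',), ('Peggy',), ('Alice',), ('Dave',)]

Reason: ASC vs DESC gives opposite ordering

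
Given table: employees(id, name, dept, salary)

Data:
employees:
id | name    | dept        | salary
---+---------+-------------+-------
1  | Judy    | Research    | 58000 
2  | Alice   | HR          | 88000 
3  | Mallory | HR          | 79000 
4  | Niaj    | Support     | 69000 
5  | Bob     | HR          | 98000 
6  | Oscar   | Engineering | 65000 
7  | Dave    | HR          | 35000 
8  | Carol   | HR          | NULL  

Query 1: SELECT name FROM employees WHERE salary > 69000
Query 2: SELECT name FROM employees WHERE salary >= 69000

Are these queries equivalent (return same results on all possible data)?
No, not equivalent

Query 1 returns: [('Alice',), ('Mallory',), ('Bob',)]
Query 2 returns: [('Alice',), ('Mallory',), ('Niaj',), ('Bob',)]

Reason: > vs >= gives different results when salary = 69000 exists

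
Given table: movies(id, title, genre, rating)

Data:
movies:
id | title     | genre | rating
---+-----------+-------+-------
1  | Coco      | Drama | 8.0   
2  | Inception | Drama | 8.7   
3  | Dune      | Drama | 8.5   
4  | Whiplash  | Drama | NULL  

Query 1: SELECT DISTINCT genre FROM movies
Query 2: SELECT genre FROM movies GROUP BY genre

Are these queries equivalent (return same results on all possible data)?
Yes, equivalent

Both queries return: [('Drama',)]

Reason: Both get unique genres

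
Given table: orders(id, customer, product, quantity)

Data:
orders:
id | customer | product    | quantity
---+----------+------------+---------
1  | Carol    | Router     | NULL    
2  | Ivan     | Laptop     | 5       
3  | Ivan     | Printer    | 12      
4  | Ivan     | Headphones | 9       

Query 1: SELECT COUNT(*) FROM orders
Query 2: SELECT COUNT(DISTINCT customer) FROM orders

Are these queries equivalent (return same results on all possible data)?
No, not equivalent

Query 1 returns: [(4,)]
Query 2 returns: [(2,)]

Reason: COUNT(*) counts rows, COUNT(DISTINCT customer) counts unique customers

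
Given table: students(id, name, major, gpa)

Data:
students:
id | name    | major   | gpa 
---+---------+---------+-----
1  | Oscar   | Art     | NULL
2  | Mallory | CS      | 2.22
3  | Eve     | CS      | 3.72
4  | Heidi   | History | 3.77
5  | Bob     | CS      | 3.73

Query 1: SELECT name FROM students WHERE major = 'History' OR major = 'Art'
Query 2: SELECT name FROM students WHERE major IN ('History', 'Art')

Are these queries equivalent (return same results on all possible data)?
Yes, equivalent

Both queries return: [('Heidi',), ('Oscar',)]

Reason: OR vs IN are equivalent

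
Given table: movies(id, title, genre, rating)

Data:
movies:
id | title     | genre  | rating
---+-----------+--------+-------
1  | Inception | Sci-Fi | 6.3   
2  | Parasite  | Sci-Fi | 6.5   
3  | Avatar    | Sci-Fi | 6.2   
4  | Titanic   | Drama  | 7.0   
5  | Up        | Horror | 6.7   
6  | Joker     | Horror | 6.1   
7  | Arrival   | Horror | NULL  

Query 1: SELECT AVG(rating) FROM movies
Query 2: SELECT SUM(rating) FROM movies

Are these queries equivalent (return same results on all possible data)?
No, not equivalent

Query 1 returns: [(6.466666666666666,)]
Query 2 returns: [(38.8,)]

Reason: AVG vs SUM give different aggregate values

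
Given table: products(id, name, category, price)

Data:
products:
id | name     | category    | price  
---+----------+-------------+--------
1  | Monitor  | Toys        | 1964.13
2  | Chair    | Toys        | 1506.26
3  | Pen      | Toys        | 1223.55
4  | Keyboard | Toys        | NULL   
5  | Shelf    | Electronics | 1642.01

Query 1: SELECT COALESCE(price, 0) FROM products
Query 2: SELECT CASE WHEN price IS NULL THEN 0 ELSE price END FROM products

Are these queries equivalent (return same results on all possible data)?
Yes, equivalent

Both queries return: [(0,), (1223.55,), (1506.26,), (1642.01,), (1964.13,)]

Reason: COALESCE vs CASE for NULL handling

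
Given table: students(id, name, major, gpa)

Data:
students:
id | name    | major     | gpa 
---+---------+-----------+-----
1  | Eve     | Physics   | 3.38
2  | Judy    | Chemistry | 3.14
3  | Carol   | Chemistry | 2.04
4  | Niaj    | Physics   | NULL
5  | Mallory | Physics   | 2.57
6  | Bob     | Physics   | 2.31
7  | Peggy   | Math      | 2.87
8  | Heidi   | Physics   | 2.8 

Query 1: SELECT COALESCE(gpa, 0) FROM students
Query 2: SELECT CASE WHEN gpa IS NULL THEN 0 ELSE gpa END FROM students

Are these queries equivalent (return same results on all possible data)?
Yes, equivalent

Both queries return: [(0,), (2.04,), (2.31,), (2.57,), (2.8,), (2.87,), (3.14,), (3.38,)]

Reason: COALESCE vs CASE for NULL handling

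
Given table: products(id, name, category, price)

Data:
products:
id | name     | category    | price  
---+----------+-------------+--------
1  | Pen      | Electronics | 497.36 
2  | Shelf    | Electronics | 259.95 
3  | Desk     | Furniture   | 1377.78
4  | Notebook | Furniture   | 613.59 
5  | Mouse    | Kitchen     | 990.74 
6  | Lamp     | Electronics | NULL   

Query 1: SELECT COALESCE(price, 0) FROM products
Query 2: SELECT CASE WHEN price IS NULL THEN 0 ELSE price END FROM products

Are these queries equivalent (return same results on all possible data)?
Yes, equivalent

Both queries return: [(0,), (259.95,), (497.36,), (613.59,), (990.74,), (1377.78,)]

Reason: COALESCE vs CASE for NULL handling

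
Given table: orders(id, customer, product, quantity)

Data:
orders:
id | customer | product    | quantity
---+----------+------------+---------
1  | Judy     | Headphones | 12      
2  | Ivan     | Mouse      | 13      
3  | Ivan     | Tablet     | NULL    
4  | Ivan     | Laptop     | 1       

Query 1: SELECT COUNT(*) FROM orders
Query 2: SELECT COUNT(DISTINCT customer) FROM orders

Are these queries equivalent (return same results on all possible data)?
No, not equivalent

Query 1 returns: [(4,)]
Query 2 returns: [(2,)]

Reason: COUNT(*) counts rows, COUNT(DISTINCT customer) counts unique customers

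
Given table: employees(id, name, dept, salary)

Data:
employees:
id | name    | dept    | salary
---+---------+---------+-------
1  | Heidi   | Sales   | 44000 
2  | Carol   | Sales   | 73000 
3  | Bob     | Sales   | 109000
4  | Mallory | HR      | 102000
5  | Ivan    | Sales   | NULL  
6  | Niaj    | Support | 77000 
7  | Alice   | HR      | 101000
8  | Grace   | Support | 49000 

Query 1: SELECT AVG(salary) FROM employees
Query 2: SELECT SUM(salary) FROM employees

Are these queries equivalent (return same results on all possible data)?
No, not equivalent

Query 1 returns: [(79285.71428571429,)]
Query 2 returns: [(555000,)]

Reason: AVG vs SUM give different aggregate values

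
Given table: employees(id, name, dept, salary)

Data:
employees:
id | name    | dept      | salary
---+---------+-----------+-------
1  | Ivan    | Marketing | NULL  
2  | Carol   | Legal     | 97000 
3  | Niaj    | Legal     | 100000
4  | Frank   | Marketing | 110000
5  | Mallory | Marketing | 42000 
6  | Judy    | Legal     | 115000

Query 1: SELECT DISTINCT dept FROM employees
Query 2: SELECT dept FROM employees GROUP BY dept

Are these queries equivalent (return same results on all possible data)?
Yes, equivalent

Both queries return: [('Legal',), ('Marketing',)]

Reason: Both get unique depts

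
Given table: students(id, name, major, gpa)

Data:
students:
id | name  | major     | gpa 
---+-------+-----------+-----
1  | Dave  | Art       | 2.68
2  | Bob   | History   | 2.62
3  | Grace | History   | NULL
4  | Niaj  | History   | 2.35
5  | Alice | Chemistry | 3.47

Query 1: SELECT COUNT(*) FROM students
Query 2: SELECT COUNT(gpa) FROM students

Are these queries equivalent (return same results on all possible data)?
No, not equivalent

Query 1 returns: [(5,)]
Query 2 returns: [(4,)]

Reason: COUNT(*) includes NULLs, COUNT(column) excludes them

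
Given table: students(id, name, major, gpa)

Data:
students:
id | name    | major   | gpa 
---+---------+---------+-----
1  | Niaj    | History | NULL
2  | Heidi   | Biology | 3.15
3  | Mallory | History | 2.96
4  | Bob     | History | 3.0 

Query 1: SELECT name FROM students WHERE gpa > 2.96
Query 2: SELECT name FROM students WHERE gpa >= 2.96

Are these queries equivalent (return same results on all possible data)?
No, not equivalent

Query 1 returns: [('Heidi',), ('Bob',)]
Query 2 returns: [('Heidi',), ('Mallory',), ('Bob',)]

Reason: > vs >= gives different results when gpa = 2.96 exists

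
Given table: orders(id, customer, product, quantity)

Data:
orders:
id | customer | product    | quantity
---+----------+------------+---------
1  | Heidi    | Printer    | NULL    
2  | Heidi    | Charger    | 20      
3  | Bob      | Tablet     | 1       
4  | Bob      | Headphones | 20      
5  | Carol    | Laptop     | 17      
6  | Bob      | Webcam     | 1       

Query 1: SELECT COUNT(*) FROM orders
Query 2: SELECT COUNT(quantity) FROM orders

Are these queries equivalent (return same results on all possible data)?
No, not equivalent

Query 1 returns: [(6,)]
Query 2 returns: [(5,)]

Reason: COUNT(*) includes NULLs, COUNT(column) excludes them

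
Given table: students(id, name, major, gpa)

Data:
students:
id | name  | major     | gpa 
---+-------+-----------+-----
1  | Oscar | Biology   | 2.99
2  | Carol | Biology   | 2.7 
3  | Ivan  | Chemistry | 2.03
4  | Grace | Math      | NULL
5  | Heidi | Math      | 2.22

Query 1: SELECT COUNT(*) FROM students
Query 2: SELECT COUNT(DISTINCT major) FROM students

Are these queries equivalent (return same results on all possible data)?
No, not equivalent

Query 1 returns: [(5,)]
Query 2 returns: [(3,)]

Reason: COUNT(*) counts rows, COUNT(DISTINCT major) counts unique majors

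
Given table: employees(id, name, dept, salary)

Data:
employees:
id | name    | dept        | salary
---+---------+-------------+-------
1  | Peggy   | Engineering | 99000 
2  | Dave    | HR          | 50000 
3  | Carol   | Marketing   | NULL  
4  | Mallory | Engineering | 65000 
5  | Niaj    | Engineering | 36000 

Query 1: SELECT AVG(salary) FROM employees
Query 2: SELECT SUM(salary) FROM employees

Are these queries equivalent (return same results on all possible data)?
No, not equivalent

Query 1 returns: [(62500.0,)]
Query 2 returns: [(250000,)]

Reason: AVG vs SUM give different aggregate values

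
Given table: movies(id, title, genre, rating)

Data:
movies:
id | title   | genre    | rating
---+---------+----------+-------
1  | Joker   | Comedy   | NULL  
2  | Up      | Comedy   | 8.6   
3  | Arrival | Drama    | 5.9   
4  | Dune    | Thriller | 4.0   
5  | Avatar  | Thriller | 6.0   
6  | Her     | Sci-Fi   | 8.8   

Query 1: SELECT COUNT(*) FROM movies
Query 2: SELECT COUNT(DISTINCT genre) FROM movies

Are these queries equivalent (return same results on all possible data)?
No, not equivalent

Query 1 returns: [(6,)]
Query 2 returns: [(4,)]

Reason: COUNT(*) counts rows, COUNT(DISTINCT genre) counts unique genres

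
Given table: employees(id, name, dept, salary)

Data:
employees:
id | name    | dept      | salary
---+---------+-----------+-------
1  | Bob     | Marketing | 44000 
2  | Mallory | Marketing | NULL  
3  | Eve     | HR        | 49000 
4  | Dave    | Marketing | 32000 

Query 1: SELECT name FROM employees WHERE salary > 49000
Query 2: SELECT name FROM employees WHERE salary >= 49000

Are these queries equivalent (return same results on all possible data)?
No, not equivalent

Query 1 returns: []
Query 2 returns: [('Eve',)]

Reason: > vs >= gives different results when salary = 49000 exists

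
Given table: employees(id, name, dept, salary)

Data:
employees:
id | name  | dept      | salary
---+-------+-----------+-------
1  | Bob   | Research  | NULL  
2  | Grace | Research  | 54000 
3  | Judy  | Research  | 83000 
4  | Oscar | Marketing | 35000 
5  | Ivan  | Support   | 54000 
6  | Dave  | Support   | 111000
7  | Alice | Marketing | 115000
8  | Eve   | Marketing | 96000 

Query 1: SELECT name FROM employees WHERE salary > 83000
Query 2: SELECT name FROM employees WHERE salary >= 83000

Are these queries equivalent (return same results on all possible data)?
No, not equivalent

Query 1 returns: [('Dave',), ('Alice',), ('Eve',)]
Query 2 returns: [('Judy',), ('Dave',), ('Alice',), ('Eve',)]

Reason: > vs >= gives different results when salary = 83000 exists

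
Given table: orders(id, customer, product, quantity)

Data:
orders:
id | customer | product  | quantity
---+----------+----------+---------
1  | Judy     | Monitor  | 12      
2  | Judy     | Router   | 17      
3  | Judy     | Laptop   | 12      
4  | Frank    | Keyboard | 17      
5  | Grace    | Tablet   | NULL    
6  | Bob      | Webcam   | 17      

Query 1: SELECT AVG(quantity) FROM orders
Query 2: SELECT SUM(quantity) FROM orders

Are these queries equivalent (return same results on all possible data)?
No, not equivalent

Query 1 returns: [(15.0,)]
Query 2 returns: [(75,)]

Reason: AVG vs SUM give different aggregate values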